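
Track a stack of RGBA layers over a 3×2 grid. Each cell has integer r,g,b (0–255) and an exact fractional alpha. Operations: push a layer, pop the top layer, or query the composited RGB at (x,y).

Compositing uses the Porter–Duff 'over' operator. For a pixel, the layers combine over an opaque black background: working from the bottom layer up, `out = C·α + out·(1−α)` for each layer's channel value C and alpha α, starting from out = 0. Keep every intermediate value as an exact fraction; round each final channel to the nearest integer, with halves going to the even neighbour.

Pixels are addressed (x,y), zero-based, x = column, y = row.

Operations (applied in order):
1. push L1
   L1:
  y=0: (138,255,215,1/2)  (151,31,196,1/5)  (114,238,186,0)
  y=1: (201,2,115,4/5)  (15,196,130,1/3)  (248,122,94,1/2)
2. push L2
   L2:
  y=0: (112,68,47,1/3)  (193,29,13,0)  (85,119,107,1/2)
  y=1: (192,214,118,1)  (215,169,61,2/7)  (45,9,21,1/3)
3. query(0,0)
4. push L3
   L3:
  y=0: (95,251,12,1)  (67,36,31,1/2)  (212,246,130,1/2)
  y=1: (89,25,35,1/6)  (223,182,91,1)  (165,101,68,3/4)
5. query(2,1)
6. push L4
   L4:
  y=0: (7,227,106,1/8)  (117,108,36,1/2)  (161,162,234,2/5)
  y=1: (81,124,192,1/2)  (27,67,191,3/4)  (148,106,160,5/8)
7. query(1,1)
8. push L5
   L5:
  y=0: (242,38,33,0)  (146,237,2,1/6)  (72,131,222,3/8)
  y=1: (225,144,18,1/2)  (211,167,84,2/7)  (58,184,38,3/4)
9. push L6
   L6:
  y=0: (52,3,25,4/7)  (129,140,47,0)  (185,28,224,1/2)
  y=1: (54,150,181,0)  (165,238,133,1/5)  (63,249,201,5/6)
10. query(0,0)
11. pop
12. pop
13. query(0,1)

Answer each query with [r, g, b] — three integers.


(0,0) stack=L1,L2; from [0,0,0]:
L1 α=1/2: [69, 255/2, 215/2]
L2 α=1/3: [250/3, 323/3, 262/3]
→ [83, 108, 87]

query (2,1) [L1,L2,L3] — begin 0,0,0
+L1 (α=1/2) → [124, 61, 47]
+L2 (α=1/3) → [293/3, 131/3, 115/3]
+L3 (α=3/4) → [889/6, 260/3, 727/12]
rounded: [148, 87, 61]

(1,1) stack=L1,L2,L3,L4; from [0,0,0]:
after L1 α=1/3: [5, 196/3, 130/3]
after L2 α=2/7: [65, 1994/21, 1016/21]
after L3 α=1: [223, 182, 91]
after L4 α=3/4: [76, 383/4, 166]
→ [76, 96, 166]

at x=0,y=0 over L1,L2,L3,L4,L5,L6:
after L1 α=1/2: [69, 255/2, 215/2]
after L2 α=1/3: [250/3, 323/3, 262/3]
after L3 α=1: [95, 251, 12]
after L4 α=1/8: [84, 248, 95/4]
after L5 α=0: [84, 248, 95/4]
after L6 α=4/7: [460/7, 108, 685/28]
→ [66, 108, 24]

(0,1) stack=L1,L2,L3,L4; from [0,0,0]:
L1 α=4/5: [804/5, 8/5, 92]
L2 α=1: [192, 214, 118]
L3 α=1/6: [1049/6, 365/2, 625/6]
L4 α=1/2: [1535/12, 613/4, 1777/12]
→ [128, 153, 148]


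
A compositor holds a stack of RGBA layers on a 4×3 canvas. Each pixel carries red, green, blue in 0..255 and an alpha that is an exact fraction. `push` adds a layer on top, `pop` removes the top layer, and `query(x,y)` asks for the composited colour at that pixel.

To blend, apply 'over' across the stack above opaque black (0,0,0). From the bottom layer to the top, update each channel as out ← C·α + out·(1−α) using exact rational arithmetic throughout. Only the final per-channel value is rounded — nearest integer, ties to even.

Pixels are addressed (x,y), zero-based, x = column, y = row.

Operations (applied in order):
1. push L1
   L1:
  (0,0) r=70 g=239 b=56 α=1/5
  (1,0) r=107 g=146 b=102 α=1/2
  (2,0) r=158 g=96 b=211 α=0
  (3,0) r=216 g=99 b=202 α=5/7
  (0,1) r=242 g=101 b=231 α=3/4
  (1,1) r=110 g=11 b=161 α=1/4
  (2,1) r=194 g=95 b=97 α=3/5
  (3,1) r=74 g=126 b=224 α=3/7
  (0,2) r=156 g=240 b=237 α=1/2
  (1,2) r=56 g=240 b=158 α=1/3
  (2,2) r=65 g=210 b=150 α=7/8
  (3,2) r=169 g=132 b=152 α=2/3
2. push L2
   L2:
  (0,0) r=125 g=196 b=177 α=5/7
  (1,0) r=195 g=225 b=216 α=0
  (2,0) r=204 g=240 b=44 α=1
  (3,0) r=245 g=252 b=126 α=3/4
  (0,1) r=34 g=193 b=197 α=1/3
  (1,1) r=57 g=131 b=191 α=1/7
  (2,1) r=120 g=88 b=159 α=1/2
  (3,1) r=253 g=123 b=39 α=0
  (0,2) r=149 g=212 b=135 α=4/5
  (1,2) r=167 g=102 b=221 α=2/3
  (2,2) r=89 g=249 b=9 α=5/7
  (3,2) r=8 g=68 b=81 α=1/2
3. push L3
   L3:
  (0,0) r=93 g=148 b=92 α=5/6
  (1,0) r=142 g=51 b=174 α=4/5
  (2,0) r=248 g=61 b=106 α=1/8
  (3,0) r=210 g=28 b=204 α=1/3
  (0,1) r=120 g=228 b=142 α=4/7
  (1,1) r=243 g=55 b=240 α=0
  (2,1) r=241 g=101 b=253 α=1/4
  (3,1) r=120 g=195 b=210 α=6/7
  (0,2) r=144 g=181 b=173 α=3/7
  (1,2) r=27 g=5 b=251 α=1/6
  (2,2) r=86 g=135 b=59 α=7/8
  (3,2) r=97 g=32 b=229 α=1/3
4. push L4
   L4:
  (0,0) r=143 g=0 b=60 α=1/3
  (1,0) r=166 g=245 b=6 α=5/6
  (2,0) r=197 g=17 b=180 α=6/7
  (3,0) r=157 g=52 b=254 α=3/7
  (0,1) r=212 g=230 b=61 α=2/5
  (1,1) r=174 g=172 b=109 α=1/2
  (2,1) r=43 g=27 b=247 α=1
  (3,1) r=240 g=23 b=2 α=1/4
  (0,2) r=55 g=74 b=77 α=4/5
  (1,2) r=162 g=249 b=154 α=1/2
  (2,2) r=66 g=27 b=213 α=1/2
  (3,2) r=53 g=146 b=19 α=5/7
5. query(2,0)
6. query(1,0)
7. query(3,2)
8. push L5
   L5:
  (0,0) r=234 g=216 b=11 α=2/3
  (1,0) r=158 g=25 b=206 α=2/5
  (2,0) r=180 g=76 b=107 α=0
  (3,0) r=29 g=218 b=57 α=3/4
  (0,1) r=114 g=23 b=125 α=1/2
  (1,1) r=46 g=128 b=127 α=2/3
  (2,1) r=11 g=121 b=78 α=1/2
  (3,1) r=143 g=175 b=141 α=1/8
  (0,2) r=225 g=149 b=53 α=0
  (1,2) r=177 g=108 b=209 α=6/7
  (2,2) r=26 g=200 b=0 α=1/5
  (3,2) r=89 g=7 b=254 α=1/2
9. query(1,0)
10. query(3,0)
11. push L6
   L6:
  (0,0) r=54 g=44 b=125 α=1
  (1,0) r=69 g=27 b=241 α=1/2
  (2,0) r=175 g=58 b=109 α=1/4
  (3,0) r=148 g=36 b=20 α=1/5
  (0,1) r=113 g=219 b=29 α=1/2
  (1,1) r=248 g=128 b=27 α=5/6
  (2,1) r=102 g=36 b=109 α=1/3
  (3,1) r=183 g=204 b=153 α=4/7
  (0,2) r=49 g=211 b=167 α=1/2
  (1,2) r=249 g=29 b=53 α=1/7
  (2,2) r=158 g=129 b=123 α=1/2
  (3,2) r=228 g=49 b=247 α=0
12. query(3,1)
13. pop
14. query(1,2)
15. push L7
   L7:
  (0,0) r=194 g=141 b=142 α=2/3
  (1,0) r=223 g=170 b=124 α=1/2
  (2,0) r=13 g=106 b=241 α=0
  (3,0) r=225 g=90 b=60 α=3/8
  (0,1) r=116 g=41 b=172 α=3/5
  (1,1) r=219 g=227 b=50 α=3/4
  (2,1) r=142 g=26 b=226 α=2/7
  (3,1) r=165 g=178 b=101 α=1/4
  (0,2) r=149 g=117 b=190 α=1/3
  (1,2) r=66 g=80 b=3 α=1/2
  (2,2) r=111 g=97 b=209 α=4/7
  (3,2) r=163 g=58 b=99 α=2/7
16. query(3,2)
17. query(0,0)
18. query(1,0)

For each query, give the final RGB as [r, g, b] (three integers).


at x=2,y=0 over L1,L2,L3,L4:
L1 α=0: [0, 0, 0]
L2 α=1: [204, 240, 44]
L3 α=1/8: [419/2, 1741/8, 207/4]
L4 α=6/7: [2783/14, 2557/56, 4527/28]
= [199, 46, 162]

query (1,0) [L1,L2,L3,L4] — begin 0,0,0
after L1 α=1/2: [107/2, 73, 51]
after L2 α=0: [107/2, 73, 51]
after L3 α=4/5: [1243/10, 277/5, 747/5]
after L4 α=5/6: [3181/20, 1067/5, 299/10]
→ [159, 213, 30]

at x=3,y=2 over L1,L2,L3,L4:
after L1 α=2/3: [338/3, 88, 304/3]
after L2 α=1/2: [181/3, 78, 547/6]
after L3 α=1/3: [653/9, 188/3, 1234/9]
after L4 α=5/7: [3691/63, 2566/21, 3323/63]
= [59, 122, 53]

query (1,0) [L1,L2,L3,L4,L5] — begin 0,0,0
L1 α=1/2: [107/2, 73, 51]
L2 α=0: [107/2, 73, 51]
L3 α=4/5: [1243/10, 277/5, 747/5]
L4 α=5/6: [3181/20, 1067/5, 299/10]
L5 α=2/5: [15863/100, 3451/25, 5017/50]
= [159, 138, 100]

(3,0) stack=L1,L2,L3,L4,L5; from [0,0,0]:
+L1 (α=5/7) → [1080/7, 495/7, 1010/7]
+L2 (α=3/4) → [6225/28, 5787/28, 914/7]
+L3 (α=1/3) → [3055/14, 6179/42, 3256/21]
+L4 (α=3/7) → [9407/49, 15634/147, 29026/147]
+L5 (α=3/4) → [6835/98, 27943/147, 54163/588]
→ [70, 190, 92]

query (3,1) [L1,L2,L3,L4,L5,L6] — begin 0,0,0
+L1 (α=3/7) → [222/7, 54, 96]
+L2 (α=0) → [222/7, 54, 96]
+L3 (α=6/7) → [5262/49, 1224/7, 1356/7]
+L4 (α=1/4) → [13773/98, 3833/28, 2041/14]
+L5 (α=1/8) → [15775/112, 4533/32, 2323/16]
+L6 (α=4/7) → [129309/784, 5673/32, 16761/112]
→ [165, 177, 150]

at x=1,y=2 over L1,L2,L3,L4,L5:
after L1 α=1/3: [56/3, 80, 158/3]
after L2 α=2/3: [1058/9, 284/3, 1484/9]
after L3 α=1/6: [5533/54, 1435/18, 9679/54]
after L4 α=1/2: [14281/108, 5917/36, 17995/108]
after L5 α=6/7: [128977/756, 29245/252, 153427/756]
= [171, 116, 203]

(3,2) stack=L1,L2,L3,L4,L5,L7; from [0,0,0]:
after L1 α=2/3: [338/3, 88, 304/3]
after L2 α=1/2: [181/3, 78, 547/6]
after L3 α=1/3: [653/9, 188/3, 1234/9]
after L4 α=5/7: [3691/63, 2566/21, 3323/63]
after L5 α=1/2: [4649/63, 2713/42, 19325/126]
after L7 α=2/7: [43783/441, 18437/294, 121573/882]
→ [99, 63, 138]

query (0,0) [L1,L2,L3,L4,L5,L7] — begin 0,0,0
L1 α=1/5: [14, 239/5, 56/5]
L2 α=5/7: [653/7, 5378/35, 4537/35]
L3 α=5/6: [1954/21, 5213/35, 6879/70]
L4 α=1/3: [6911/63, 10426/105, 2993/35]
L5 α=2/3: [36395/189, 55786/315, 3763/105]
L7 α=2/3: [109727/567, 144616/945, 33583/315]
= [194, 153, 107]

at x=1,y=0 over L1,L2,L3,L4,L5,L7:
+L1 (α=1/2) → [107/2, 73, 51]
+L2 (α=0) → [107/2, 73, 51]
+L3 (α=4/5) → [1243/10, 277/5, 747/5]
+L4 (α=5/6) → [3181/20, 1067/5, 299/10]
+L5 (α=2/5) → [15863/100, 3451/25, 5017/50]
+L7 (α=1/2) → [38163/200, 7701/50, 11217/100]
= [191, 154, 112]


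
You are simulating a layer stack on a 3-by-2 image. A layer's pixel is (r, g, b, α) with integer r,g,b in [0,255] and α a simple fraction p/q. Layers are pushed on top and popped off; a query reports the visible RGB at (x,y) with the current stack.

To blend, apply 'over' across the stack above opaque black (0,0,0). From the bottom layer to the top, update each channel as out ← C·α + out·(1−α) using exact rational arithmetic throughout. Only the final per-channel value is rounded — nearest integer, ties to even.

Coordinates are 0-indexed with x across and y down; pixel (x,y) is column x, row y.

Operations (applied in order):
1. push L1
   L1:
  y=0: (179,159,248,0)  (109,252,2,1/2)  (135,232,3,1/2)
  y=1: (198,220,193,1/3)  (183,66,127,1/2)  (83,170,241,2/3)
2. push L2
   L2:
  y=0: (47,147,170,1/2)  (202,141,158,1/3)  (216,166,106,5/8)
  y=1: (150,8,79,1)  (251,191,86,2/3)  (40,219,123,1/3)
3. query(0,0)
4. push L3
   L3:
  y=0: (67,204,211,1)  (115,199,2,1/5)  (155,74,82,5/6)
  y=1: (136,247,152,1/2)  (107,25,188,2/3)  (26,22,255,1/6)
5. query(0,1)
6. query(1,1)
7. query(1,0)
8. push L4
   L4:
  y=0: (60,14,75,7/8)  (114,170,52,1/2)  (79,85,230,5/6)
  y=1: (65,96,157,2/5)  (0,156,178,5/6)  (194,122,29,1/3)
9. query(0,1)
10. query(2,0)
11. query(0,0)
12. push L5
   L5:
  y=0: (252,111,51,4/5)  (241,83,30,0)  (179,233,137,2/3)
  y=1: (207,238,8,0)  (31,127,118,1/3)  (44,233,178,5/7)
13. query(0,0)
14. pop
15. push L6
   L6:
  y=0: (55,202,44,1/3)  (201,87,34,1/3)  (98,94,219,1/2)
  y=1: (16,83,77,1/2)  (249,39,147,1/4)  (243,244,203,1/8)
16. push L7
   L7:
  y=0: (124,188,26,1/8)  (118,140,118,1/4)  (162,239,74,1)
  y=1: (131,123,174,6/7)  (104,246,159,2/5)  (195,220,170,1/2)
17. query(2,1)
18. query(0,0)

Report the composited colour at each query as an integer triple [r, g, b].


(0,0) stack=L1,L2; from [0,0,0]:
after L1 α=0: [0, 0, 0]
after L2 α=1/2: [47/2, 147/2, 85]
→ [24, 74, 85]

at x=0,y=1 over L1,L2,L3:
+L1 (α=1/3) → [66, 220/3, 193/3]
+L2 (α=1) → [150, 8, 79]
+L3 (α=1/2) → [143, 255/2, 231/2]
rounded: [143, 128, 116]

(1,1) stack=L1,L2,L3; from [0,0,0]:
+L1 (α=1/2) → [183/2, 33, 127/2]
+L2 (α=2/3) → [1187/6, 415/3, 157/2]
+L3 (α=2/3) → [2471/18, 565/9, 303/2]
→ [137, 63, 152]

at x=1,y=0 over L1,L2,L3:
L1 α=1/2: [109/2, 126, 1]
L2 α=1/3: [311/3, 131, 160/3]
L3 α=1/5: [1589/15, 723/5, 646/15]
→ [106, 145, 43]

(0,1) stack=L1,L2,L3,L4; from [0,0,0]:
after L1 α=1/3: [66, 220/3, 193/3]
after L2 α=1: [150, 8, 79]
after L3 α=1/2: [143, 255/2, 231/2]
after L4 α=2/5: [559/5, 1149/10, 1321/10]
rounded: [112, 115, 132]

at x=2,y=0 over L1,L2,L3,L4:
L1 α=1/2: [135/2, 116, 3/2]
L2 α=5/8: [2565/16, 589/4, 1069/16]
L3 α=5/6: [14965/96, 2069/24, 2543/32]
L4 α=5/6: [52885/576, 12269/144, 39343/192]
= [92, 85, 205]

at x=0,y=0 over L1,L2,L3,L4:
after L1 α=0: [0, 0, 0]
after L2 α=1/2: [47/2, 147/2, 85]
after L3 α=1: [67, 204, 211]
after L4 α=7/8: [487/8, 151/4, 92]
→ [61, 38, 92]

at x=0,y=0 over L1,L2,L3,L4,L5:
L1 α=0: [0, 0, 0]
L2 α=1/2: [47/2, 147/2, 85]
L3 α=1: [67, 204, 211]
L4 α=7/8: [487/8, 151/4, 92]
L5 α=4/5: [8551/40, 1927/20, 296/5]
rounded: [214, 96, 59]

(2,1) stack=L1,L2,L3,L4,L6,L7; from [0,0,0]:
+L1 (α=2/3) → [166/3, 340/3, 482/3]
+L2 (α=1/3) → [452/9, 1337/9, 1333/9]
+L3 (α=1/6) → [1247/27, 6883/54, 4480/27]
+L4 (α=1/3) → [7732/81, 10177/81, 9743/81]
+L6 (α=1/8) → [73807/648, 91003/648, 21161/162]
+L7 (α=1/2) → [200167/1296, 233563/1296, 48701/324]
→ [154, 180, 150]

query (0,0) [L1,L2,L3,L4,L6,L7] — begin 0,0,0
+L1 (α=0) → [0, 0, 0]
+L2 (α=1/2) → [47/2, 147/2, 85]
+L3 (α=1) → [67, 204, 211]
+L4 (α=7/8) → [487/8, 151/4, 92]
+L6 (α=1/3) → [707/12, 185/2, 76]
+L7 (α=1/8) → [6437/96, 1671/16, 279/4]
→ [67, 104, 70]


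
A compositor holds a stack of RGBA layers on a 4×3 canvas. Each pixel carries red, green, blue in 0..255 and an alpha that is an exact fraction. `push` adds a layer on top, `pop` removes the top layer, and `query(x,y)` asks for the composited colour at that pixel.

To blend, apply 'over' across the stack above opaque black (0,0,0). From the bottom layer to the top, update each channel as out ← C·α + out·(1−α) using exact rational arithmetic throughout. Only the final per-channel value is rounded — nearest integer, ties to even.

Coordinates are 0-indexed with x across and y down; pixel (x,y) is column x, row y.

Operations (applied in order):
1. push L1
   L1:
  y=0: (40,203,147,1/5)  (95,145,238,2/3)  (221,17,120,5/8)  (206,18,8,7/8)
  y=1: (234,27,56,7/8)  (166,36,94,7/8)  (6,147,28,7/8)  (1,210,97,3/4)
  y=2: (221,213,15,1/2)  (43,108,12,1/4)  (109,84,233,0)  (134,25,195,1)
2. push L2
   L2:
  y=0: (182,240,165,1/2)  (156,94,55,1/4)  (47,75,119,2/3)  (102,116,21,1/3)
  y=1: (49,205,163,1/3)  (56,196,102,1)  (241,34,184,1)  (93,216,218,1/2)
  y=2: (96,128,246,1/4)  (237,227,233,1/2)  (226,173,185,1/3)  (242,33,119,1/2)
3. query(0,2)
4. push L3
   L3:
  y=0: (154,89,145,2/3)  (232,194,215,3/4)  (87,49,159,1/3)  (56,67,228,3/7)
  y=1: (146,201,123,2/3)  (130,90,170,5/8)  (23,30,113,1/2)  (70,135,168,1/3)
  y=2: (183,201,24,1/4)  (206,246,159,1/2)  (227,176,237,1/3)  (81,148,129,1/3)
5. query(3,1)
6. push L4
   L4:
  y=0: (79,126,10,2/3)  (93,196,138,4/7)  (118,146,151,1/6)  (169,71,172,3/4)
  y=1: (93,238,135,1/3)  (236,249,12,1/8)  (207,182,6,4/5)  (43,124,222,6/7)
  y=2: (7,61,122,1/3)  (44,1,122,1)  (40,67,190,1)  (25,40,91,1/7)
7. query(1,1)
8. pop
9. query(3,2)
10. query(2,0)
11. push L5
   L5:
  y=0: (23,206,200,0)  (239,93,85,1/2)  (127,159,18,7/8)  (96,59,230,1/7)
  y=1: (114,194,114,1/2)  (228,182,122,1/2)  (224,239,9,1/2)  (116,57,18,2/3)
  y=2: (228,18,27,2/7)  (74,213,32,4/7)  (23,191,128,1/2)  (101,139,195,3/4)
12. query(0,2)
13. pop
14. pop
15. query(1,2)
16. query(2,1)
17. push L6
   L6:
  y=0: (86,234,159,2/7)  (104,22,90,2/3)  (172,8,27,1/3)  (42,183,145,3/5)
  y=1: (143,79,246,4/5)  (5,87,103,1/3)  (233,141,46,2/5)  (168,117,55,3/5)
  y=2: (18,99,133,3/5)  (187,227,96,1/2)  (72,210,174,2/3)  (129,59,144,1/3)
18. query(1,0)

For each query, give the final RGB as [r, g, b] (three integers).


(0,2) stack=L1,L2; from [0,0,0]:
L1 α=1/2: [221/2, 213/2, 15/2]
L2 α=1/4: [855/8, 895/8, 537/8]
rounded: [107, 112, 67]

query (3,1) [L1,L2,L3] — begin 0,0,0
+L1 (α=3/4) → [3/4, 315/2, 291/4]
+L2 (α=1/2) → [375/8, 747/4, 1163/8]
+L3 (α=1/3) → [655/12, 339/2, 1835/12]
= [55, 170, 153]

at x=1,y=1 over L1,L2,L3,L4:
+L1 (α=7/8) → [581/4, 63/2, 329/4]
+L2 (α=1) → [56, 196, 102]
+L3 (α=5/8) → [409/4, 519/4, 289/2]
+L4 (α=1/8) → [3807/32, 4629/32, 2047/16]
→ [119, 145, 128]

(3,2) stack=L1,L2,L3; from [0,0,0]:
L1 α=1: [134, 25, 195]
L2 α=1/2: [188, 29, 157]
L3 α=1/3: [457/3, 206/3, 443/3]
= [152, 69, 148]

at x=2,y=0 over L1,L2,L3:
after L1 α=5/8: [1105/8, 85/8, 75]
after L2 α=2/3: [619/8, 1285/24, 313/3]
after L3 α=1/3: [967/12, 1873/36, 1103/9]
→ [81, 52, 123]

(0,2) stack=L1,L2,L3,L5; from [0,0,0]:
+L1 (α=1/2) → [221/2, 213/2, 15/2]
+L2 (α=1/4) → [855/8, 895/8, 537/8]
+L3 (α=1/4) → [4029/32, 4293/32, 1803/32]
+L5 (α=2/7) → [34737/224, 3231/32, 10743/224]
= [155, 101, 48]

(1,2) stack=L1,L2; from [0,0,0]:
after L1 α=1/4: [43/4, 27, 3]
after L2 α=1/2: [991/8, 127, 118]
rounded: [124, 127, 118]

at x=2,y=1 over L1,L2:
after L1 α=7/8: [21/4, 1029/8, 49/2]
after L2 α=1: [241, 34, 184]
→ [241, 34, 184]

(1,0) stack=L1,L2,L6; from [0,0,0]:
L1 α=2/3: [190/3, 290/3, 476/3]
L2 α=1/4: [173/2, 96, 531/4]
L6 α=2/3: [589/6, 140/3, 417/4]
= [98, 47, 104]


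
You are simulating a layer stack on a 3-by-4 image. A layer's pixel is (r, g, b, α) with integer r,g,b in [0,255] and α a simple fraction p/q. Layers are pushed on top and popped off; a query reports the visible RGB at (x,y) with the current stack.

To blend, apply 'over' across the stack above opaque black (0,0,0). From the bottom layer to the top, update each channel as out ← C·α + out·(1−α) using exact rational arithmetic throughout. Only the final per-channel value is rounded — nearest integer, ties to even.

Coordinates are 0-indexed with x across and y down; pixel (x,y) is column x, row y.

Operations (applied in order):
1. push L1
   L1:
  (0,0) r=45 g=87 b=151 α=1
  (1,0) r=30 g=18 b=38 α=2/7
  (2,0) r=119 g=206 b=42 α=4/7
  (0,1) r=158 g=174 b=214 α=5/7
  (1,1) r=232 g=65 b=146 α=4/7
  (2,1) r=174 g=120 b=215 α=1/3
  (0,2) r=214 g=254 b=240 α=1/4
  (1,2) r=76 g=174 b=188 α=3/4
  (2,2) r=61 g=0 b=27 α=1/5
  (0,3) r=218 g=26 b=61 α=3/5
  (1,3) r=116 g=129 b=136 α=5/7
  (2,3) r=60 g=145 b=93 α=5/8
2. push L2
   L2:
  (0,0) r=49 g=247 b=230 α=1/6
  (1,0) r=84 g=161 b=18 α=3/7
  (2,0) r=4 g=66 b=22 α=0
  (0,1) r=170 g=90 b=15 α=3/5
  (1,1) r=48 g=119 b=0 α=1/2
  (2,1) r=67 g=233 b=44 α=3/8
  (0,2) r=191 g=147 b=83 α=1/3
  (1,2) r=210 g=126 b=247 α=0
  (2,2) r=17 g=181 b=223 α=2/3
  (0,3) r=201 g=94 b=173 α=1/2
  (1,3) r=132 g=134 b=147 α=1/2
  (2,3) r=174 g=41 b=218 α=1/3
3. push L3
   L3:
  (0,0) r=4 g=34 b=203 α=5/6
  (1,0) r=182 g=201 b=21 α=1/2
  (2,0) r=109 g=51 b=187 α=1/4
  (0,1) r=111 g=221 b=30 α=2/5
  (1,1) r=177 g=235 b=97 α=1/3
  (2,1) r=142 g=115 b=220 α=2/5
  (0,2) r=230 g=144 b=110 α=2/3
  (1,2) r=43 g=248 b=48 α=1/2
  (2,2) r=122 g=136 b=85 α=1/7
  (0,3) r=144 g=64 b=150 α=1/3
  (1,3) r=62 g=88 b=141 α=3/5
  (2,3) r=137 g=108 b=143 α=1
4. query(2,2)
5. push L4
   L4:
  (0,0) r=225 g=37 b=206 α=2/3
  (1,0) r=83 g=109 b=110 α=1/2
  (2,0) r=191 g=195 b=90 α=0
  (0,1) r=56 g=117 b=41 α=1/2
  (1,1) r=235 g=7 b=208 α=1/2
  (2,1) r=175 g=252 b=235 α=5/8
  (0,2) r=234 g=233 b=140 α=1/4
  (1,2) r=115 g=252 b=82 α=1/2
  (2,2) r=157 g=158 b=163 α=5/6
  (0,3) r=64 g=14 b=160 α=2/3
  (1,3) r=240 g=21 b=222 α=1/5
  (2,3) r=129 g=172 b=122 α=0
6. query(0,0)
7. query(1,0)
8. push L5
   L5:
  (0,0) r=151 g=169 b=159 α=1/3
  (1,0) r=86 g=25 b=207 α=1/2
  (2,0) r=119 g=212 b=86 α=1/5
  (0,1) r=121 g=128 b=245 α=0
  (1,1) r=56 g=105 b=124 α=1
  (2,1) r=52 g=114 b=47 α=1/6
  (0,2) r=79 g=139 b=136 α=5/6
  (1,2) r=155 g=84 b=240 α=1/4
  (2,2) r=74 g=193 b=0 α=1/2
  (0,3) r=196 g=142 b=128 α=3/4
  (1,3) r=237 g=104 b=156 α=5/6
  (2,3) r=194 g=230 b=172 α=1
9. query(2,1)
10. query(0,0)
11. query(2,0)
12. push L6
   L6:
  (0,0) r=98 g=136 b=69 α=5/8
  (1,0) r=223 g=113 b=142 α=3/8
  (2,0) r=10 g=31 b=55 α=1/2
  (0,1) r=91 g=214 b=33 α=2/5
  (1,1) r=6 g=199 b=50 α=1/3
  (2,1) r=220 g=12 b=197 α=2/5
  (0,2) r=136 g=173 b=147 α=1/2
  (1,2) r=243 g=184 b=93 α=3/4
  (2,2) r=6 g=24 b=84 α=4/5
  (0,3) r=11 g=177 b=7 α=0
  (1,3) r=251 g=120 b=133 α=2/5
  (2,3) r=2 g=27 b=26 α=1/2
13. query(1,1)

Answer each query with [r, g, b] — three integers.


(2,2) stack=L1,L2,L3; from [0,0,0]:
+L1 (α=1/5) → [61/5, 0, 27/5]
+L2 (α=2/3) → [77/5, 362/3, 2257/15]
+L3 (α=1/7) → [1072/35, 860/7, 4939/35]
= [31, 123, 141]

at x=0,y=0 over L1,L2,L3,L4:
L1 α=1: [45, 87, 151]
L2 α=1/6: [137/3, 341/3, 985/6]
L3 α=5/6: [197/18, 851/18, 7075/36]
L4 α=2/3: [8297/54, 2183/54, 21907/108]
→ [154, 40, 203]

query (1,0) [L1,L2,L3,L4] — begin 0,0,0
+L1 (α=2/7) → [60/7, 36/7, 76/7]
+L2 (α=3/7) → [2004/49, 3525/49, 682/49]
+L3 (α=1/2) → [5461/49, 6687/49, 1711/98]
+L4 (α=1/2) → [4764/49, 6014/49, 12491/196]
= [97, 123, 64]

at x=2,y=1 over L1,L2,L3,L4,L5:
after L1 α=1/3: [58, 40, 215/3]
after L2 α=3/8: [491/8, 899/8, 1471/24]
after L3 α=2/5: [749/8, 4537/40, 4991/40]
after L4 α=5/8: [9247/64, 64011/320, 61973/320]
after L5 α=1/6: [16521/128, 23769/128, 64981/384]
→ [129, 186, 169]

at x=0,y=0 over L1,L2,L3,L4,L5:
L1 α=1: [45, 87, 151]
L2 α=1/6: [137/3, 341/3, 985/6]
L3 α=5/6: [197/18, 851/18, 7075/36]
L4 α=2/3: [8297/54, 2183/54, 21907/108]
L5 α=1/3: [12374/81, 6746/81, 30493/162]
rounded: [153, 83, 188]

(2,0) stack=L1,L2,L3,L4,L5; from [0,0,0]:
after L1 α=4/7: [68, 824/7, 24]
after L2 α=0: [68, 824/7, 24]
after L3 α=1/4: [313/4, 2829/28, 259/4]
after L4 α=0: [313/4, 2829/28, 259/4]
after L5 α=1/5: [432/5, 4313/35, 69]
= [86, 123, 69]

at x=1,y=1 over L1,L2,L3,L4,L5,L6:
+L1 (α=4/7) → [928/7, 260/7, 584/7]
+L2 (α=1/2) → [632/7, 1093/14, 292/7]
+L3 (α=1/3) → [2503/21, 2738/21, 421/7]
+L4 (α=1/2) → [3719/21, 2885/42, 1877/14]
+L5 (α=1) → [56, 105, 124]
+L6 (α=1/3) → [118/3, 409/3, 298/3]
rounded: [39, 136, 99]


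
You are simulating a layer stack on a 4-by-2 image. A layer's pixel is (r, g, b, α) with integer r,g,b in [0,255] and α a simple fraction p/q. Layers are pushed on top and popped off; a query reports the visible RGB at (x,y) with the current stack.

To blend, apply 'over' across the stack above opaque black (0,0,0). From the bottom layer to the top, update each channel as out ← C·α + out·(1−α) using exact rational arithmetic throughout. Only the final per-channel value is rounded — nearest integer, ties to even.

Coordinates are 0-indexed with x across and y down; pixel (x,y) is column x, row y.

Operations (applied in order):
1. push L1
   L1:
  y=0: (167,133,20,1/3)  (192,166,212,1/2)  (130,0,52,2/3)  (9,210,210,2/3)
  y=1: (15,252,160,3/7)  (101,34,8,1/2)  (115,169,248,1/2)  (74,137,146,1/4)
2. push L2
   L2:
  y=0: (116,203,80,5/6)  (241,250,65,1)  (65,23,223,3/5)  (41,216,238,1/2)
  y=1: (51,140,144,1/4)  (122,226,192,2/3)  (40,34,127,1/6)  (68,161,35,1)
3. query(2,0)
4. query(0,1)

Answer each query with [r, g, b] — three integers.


query (2,0) [L1,L2] — begin 0,0,0
L1 α=2/3: [260/3, 0, 104/3]
L2 α=3/5: [221/3, 69/5, 443/3]
rounded: [74, 14, 148]

at x=0,y=1 over L1,L2:
after L1 α=3/7: [45/7, 108, 480/7]
after L2 α=1/4: [123/7, 116, 612/7]
rounded: [18, 116, 87]


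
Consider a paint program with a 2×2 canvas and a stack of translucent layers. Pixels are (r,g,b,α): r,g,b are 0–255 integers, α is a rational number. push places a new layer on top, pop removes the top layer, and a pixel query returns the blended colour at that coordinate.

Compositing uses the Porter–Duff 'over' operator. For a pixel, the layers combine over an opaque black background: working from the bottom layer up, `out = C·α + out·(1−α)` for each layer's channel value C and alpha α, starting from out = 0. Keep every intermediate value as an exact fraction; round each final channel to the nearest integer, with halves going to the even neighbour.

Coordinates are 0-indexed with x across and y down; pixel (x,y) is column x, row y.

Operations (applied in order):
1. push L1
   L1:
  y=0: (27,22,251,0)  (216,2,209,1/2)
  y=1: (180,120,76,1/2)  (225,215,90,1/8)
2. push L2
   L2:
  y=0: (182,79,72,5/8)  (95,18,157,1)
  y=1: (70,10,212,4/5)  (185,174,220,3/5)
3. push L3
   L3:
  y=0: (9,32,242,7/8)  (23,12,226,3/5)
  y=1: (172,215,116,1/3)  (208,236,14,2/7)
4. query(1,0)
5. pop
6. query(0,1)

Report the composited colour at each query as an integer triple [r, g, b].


query (1,0) [L1,L2,L3] — begin 0,0,0
after L1 α=1/2: [108, 1, 209/2]
after L2 α=1: [95, 18, 157]
after L3 α=3/5: [259/5, 72/5, 992/5]
= [52, 14, 198]

query (0,1) [L1,L2] — begin 0,0,0
L1 α=1/2: [90, 60, 38]
L2 α=4/5: [74, 20, 886/5]
rounded: [74, 20, 177]


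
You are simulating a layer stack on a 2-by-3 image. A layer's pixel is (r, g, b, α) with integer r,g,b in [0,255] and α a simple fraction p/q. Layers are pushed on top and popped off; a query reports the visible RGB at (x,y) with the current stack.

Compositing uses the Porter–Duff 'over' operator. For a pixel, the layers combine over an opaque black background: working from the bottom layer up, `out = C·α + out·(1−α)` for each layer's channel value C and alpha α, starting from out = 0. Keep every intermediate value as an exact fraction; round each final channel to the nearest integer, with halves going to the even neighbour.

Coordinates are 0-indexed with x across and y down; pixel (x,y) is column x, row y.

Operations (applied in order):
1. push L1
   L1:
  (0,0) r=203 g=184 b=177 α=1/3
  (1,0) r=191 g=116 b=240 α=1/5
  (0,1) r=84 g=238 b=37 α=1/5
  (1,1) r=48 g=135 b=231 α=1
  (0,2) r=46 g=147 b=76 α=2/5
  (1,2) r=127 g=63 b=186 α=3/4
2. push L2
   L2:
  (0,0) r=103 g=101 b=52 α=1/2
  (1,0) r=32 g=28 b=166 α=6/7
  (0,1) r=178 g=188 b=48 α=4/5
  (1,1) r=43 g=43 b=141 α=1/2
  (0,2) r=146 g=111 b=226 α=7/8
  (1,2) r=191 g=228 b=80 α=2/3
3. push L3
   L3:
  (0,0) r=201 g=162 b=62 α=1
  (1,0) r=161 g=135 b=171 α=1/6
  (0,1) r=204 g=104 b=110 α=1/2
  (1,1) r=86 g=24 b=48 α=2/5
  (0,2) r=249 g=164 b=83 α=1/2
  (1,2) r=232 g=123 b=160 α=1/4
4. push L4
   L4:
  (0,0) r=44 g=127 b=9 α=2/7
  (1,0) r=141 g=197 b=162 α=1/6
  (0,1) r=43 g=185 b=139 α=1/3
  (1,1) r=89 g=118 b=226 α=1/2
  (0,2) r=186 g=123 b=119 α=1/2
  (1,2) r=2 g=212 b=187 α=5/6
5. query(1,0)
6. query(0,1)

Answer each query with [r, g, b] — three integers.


(1,0) stack=L1,L2,L3,L4; from [0,0,0]:
L1 α=1/5: [191/5, 116/5, 48]
L2 α=6/7: [1151/35, 956/35, 1044/7]
L3 α=1/6: [1139/21, 1901/42, 2139/14]
L4 α=1/6: [4328/63, 17779/252, 4321/28]
= [69, 71, 154]

query (0,1) [L1,L2,L3,L4] — begin 0,0,0
+L1 (α=1/5) → [84/5, 238/5, 37/5]
+L2 (α=4/5) → [3644/25, 3998/25, 997/25]
+L3 (α=1/2) → [4372/25, 3299/25, 3747/50]
+L4 (α=1/3) → [3273/25, 3741/25, 7222/75]
= [131, 150, 96]


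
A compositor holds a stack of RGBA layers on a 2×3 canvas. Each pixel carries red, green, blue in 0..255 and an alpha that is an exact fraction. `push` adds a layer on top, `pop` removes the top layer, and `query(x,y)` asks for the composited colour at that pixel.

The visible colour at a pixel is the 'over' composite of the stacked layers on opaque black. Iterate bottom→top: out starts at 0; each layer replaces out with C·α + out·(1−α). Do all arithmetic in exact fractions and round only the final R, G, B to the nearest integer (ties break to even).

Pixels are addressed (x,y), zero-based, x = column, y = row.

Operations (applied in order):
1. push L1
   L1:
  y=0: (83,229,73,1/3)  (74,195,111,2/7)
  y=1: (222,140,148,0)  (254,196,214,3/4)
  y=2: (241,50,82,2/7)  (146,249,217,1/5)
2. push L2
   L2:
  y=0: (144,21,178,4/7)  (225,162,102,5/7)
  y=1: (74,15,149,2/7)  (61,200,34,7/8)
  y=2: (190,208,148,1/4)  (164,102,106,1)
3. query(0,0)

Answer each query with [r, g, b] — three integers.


query (0,0) [L1,L2] — begin 0,0,0
L1 α=1/3: [83/3, 229/3, 73/3]
L2 α=4/7: [659/7, 313/7, 785/7]
→ [94, 45, 112]


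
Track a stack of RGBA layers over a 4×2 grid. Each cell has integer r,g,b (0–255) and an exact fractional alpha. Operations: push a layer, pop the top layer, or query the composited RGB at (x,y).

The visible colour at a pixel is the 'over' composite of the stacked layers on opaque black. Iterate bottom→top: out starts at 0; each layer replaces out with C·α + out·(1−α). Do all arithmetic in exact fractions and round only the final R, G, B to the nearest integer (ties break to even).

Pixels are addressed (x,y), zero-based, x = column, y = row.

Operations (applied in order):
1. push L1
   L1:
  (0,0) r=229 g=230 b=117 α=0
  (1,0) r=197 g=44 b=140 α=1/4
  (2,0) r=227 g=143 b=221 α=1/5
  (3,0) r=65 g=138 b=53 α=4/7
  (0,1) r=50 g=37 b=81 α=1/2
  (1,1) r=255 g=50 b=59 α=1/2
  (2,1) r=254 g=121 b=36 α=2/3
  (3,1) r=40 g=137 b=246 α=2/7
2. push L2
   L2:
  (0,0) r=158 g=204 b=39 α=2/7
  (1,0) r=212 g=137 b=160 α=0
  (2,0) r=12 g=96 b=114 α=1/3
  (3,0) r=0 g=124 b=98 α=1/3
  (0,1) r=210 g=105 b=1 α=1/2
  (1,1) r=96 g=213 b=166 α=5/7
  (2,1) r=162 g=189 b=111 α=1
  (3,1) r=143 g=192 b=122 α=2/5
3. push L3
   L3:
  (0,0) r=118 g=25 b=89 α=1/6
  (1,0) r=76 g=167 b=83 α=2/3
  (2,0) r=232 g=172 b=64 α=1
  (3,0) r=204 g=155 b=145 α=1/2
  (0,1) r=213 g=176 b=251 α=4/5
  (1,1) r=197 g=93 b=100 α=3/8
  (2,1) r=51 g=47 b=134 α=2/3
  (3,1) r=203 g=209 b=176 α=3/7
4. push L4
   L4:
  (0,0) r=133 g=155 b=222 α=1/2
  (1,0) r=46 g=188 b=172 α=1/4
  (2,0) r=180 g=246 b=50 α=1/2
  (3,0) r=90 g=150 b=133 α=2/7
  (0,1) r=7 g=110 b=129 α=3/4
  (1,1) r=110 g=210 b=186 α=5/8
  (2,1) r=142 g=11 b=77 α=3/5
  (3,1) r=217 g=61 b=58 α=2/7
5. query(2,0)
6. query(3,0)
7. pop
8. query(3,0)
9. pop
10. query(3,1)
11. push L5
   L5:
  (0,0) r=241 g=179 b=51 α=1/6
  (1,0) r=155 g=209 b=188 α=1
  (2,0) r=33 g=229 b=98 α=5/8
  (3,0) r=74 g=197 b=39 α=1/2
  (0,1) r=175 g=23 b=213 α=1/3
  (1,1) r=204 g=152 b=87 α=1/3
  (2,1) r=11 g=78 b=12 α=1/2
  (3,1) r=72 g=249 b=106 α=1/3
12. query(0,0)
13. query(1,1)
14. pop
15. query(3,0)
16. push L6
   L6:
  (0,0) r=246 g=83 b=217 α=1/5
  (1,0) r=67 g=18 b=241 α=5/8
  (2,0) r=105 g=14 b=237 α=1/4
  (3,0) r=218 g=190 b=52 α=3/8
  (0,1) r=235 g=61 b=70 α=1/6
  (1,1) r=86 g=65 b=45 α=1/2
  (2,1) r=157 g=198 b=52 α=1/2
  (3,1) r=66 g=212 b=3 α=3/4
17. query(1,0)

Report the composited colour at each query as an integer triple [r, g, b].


(2,0) stack=L1,L2,L3,L4; from [0,0,0]:
L1 α=1/5: [227/5, 143/5, 221/5]
L2 α=1/3: [514/15, 766/15, 1012/15]
L3 α=1: [232, 172, 64]
L4 α=1/2: [206, 209, 57]
= [206, 209, 57]

at x=3,y=0 over L1,L2,L3,L4:
L1 α=4/7: [260/7, 552/7, 212/7]
L2 α=1/3: [520/21, 1972/21, 370/7]
L3 α=1/2: [2402/21, 5227/42, 1385/14]
L4 α=2/7: [15790/147, 38735/294, 10649/98]
= [107, 132, 109]

(3,0) stack=L1,L2,L3; from [0,0,0]:
L1 α=4/7: [260/7, 552/7, 212/7]
L2 α=1/3: [520/21, 1972/21, 370/7]
L3 α=1/2: [2402/21, 5227/42, 1385/14]
rounded: [114, 124, 99]

at x=3,y=1 over L1,L2:
+L1 (α=2/7) → [80/7, 274/7, 492/7]
+L2 (α=2/5) → [2242/35, 702/7, 3184/35]
= [64, 100, 91]

query (0,0) [L1,L2,L5] — begin 0,0,0
+L1 (α=0) → [0, 0, 0]
+L2 (α=2/7) → [316/7, 408/7, 78/7]
+L5 (α=1/6) → [1089/14, 3293/42, 249/14]
rounded: [78, 78, 18]

(1,1) stack=L1,L2,L5; from [0,0,0]:
after L1 α=1/2: [255/2, 25, 59/2]
after L2 α=5/7: [105, 1115/7, 127]
after L5 α=1/3: [138, 1098/7, 341/3]
→ [138, 157, 114]

at x=3,y=0 over L1,L2:
after L1 α=4/7: [260/7, 552/7, 212/7]
after L2 α=1/3: [520/21, 1972/21, 370/7]
rounded: [25, 94, 53]

(1,0) stack=L1,L2,L6; from [0,0,0]:
L1 α=1/4: [197/4, 11, 35]
L2 α=0: [197/4, 11, 35]
L6 α=5/8: [1931/32, 123/8, 655/4]
→ [60, 15, 164]


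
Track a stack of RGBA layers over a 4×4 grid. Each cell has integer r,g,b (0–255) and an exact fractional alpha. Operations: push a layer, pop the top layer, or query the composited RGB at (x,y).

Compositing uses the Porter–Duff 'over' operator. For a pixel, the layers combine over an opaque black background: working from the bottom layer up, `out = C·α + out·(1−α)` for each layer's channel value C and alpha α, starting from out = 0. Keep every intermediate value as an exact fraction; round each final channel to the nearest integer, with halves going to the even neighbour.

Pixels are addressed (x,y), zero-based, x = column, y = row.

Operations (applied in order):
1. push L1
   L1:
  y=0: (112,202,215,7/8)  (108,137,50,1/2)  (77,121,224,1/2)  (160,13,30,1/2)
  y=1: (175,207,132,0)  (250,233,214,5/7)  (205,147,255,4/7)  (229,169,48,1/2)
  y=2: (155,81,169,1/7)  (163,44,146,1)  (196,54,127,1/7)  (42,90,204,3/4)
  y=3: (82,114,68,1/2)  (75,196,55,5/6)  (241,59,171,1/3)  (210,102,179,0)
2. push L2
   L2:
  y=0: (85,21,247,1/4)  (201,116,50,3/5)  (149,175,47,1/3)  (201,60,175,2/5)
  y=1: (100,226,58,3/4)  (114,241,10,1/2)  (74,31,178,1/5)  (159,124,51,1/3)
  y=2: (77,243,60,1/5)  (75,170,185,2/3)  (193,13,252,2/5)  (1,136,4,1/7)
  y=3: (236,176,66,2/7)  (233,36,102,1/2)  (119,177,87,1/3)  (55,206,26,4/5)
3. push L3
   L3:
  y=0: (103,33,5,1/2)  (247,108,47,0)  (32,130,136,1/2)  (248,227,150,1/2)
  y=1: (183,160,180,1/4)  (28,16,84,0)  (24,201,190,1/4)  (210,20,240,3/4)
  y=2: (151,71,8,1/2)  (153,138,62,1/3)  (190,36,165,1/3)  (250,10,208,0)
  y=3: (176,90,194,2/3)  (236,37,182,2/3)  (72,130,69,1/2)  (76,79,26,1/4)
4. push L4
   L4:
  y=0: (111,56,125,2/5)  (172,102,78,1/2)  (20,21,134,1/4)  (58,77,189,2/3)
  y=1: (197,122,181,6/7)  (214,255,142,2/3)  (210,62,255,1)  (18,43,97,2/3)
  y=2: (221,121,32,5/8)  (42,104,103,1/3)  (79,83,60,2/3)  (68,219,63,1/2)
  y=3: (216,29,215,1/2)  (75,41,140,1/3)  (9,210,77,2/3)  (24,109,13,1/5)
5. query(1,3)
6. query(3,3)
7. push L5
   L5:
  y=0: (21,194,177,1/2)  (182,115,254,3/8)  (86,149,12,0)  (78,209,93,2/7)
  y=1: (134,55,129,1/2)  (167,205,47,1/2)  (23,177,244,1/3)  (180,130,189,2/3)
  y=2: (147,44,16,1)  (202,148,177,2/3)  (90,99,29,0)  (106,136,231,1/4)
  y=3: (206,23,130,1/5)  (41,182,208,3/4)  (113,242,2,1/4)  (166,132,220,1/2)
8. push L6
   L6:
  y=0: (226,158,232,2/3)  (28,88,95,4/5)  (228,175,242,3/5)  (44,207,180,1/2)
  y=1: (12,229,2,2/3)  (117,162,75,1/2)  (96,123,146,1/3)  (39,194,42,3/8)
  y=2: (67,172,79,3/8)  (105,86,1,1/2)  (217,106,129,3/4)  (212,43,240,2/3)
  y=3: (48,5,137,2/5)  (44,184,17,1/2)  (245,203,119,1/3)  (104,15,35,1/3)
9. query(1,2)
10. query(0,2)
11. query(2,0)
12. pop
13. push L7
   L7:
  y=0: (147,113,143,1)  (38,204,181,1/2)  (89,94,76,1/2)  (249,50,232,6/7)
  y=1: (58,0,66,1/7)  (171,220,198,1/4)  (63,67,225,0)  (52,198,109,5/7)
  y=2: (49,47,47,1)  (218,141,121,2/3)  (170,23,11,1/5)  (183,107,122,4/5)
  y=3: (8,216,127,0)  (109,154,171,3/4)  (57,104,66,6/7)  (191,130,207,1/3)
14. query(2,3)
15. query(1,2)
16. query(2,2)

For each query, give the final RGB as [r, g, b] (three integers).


(1,3) stack=L1,L2,L3,L4; from [0,0,0]:
+L1 (α=5/6) → [125/2, 490/3, 275/6]
+L2 (α=1/2) → [591/4, 299/3, 887/12]
+L3 (α=2/3) → [2479/12, 521/9, 5255/36]
+L4 (α=1/3) → [2929/18, 1411/27, 7775/54]
→ [163, 52, 144]

at x=3,y=3 over L1,L2,L3,L4:
+L1 (α=0) → [0, 0, 0]
+L2 (α=4/5) → [44, 824/5, 104/5]
+L3 (α=1/4) → [52, 2867/20, 221/10]
+L4 (α=1/5) → [232/5, 3412/25, 507/25]
→ [46, 136, 20]

query (1,2) [L1,L2,L3,L4,L5,L6] — begin 0,0,0
+L1 (α=1) → [163, 44, 146]
+L2 (α=2/3) → [313/3, 128, 172]
+L3 (α=1/3) → [1085/9, 394/3, 406/3]
+L4 (α=1/3) → [2548/27, 1100/9, 1121/9]
+L5 (α=2/3) → [13456/81, 3764/27, 4307/27]
+L6 (α=1/2) → [21961/162, 3043/27, 2167/27]
= [136, 113, 80]

query (0,2) [L1,L2,L3,L4,L5,L6] — begin 0,0,0
L1 α=1/7: [155/7, 81/7, 169/7]
L2 α=1/5: [1159/35, 405/7, 1096/35]
L3 α=1/2: [3222/35, 451/7, 688/35]
L4 α=5/8: [48341/280, 1397/14, 958/35]
L5 α=1: [147, 44, 16]
L6 α=3/8: [117, 92, 317/8]
→ [117, 92, 40]

(2,0) stack=L1,L2,L3,L4,L5,L6; from [0,0,0]:
L1 α=1/2: [77/2, 121/2, 112]
L2 α=1/3: [226/3, 296/3, 271/3]
L3 α=1/2: [161/3, 343/3, 679/6]
L4 α=1/4: [181/4, 91, 947/8]
L5 α=0: [181/4, 91, 947/8]
L6 α=3/5: [1549/10, 707/5, 3851/20]
→ [155, 141, 193]

query (2,3) [L1,L2,L3,L4,L5,L7] — begin 0,0,0
+L1 (α=1/3) → [241/3, 59/3, 57]
+L2 (α=1/3) → [839/9, 649/9, 67]
+L3 (α=1/2) → [1487/18, 1819/18, 68]
+L4 (α=2/3) → [1811/54, 9379/54, 74]
+L5 (α=1/4) → [3845/72, 13735/72, 56]
+L7 (α=6/7) → [4067/72, 58663/504, 452/7]
→ [56, 116, 65]

(1,2) stack=L1,L2,L3,L4,L5,L7; from [0,0,0]:
L1 α=1: [163, 44, 146]
L2 α=2/3: [313/3, 128, 172]
L3 α=1/3: [1085/9, 394/3, 406/3]
L4 α=1/3: [2548/27, 1100/9, 1121/9]
L5 α=2/3: [13456/81, 3764/27, 4307/27]
L7 α=2/3: [48772/243, 11378/81, 10841/81]
= [201, 140, 134]

at x=2,y=2 over L1,L2,L3,L4,L5,L7:
L1 α=1/7: [28, 54/7, 127/7]
L2 α=2/5: [94, 344/35, 3909/35]
L3 α=1/3: [126, 1948/105, 4531/35]
L4 α=2/3: [284/3, 19378/315, 8731/105]
L5 α=0: [284/3, 19378/315, 8731/105]
L7 α=1/5: [1646/15, 84757/1575, 36079/525]
= [110, 54, 69]


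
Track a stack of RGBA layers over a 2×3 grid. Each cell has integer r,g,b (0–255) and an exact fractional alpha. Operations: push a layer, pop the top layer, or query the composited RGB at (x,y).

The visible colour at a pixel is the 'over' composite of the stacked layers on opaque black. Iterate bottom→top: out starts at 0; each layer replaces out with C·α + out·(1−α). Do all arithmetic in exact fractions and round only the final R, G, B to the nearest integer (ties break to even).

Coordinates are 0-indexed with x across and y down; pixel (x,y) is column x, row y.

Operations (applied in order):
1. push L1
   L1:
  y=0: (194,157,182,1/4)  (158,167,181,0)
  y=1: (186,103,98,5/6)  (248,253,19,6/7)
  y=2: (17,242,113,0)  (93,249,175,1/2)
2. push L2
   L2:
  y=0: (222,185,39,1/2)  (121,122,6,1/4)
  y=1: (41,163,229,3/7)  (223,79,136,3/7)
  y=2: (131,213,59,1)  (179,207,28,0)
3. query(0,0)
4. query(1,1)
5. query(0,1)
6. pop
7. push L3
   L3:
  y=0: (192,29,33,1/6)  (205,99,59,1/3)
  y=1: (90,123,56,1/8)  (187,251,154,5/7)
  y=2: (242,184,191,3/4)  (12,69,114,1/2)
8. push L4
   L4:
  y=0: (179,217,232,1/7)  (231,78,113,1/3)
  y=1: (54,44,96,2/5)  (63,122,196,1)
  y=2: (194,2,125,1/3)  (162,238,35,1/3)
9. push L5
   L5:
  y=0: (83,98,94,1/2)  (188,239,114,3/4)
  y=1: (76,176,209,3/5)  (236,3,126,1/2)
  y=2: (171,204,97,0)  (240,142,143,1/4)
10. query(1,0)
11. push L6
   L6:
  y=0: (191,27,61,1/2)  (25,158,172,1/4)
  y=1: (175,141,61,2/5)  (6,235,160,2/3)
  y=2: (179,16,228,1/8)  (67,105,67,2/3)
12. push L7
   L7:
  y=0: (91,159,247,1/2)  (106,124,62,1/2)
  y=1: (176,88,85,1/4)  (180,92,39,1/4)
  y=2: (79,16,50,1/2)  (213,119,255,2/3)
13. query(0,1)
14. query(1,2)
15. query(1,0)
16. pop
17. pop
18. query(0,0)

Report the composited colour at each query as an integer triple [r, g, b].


query (0,0) [L1,L2] — begin 0,0,0
+L1 (α=1/4) → [97/2, 157/4, 91/2]
+L2 (α=1/2) → [541/4, 897/8, 169/4]
→ [135, 112, 42]

at x=1,y=1 over L1,L2:
+L1 (α=6/7) → [1488/7, 1518/7, 114/7]
+L2 (α=3/7) → [10635/49, 7731/49, 3312/49]
rounded: [217, 158, 68]

at x=0,y=1 over L1,L2:
L1 α=5/6: [155, 515/6, 245/3]
L2 α=3/7: [743/7, 2497/21, 3041/21]
= [106, 119, 145]

(1,0) stack=L1,L3,L4,L5; from [0,0,0]:
after L1 α=0: [0, 0, 0]
after L3 α=1/3: [205/3, 33, 59/3]
after L4 α=1/3: [1103/9, 48, 457/9]
after L5 α=3/4: [6179/36, 765/4, 3535/36]
= [172, 191, 98]

at x=0,y=1 over L1,L3,L4,L5,L6,L7:
+L1 (α=5/6) → [155, 515/6, 245/3]
+L3 (α=1/8) → [1175/8, 4343/48, 1883/24]
+L4 (α=2/5) → [4389/40, 5751/80, 3419/40]
+L5 (α=3/5) → [8949/100, 26871/200, 15959/100]
+L6 (α=2/5) → [61847/500, 137013/1000, 60077/500]
+L7 (α=1/4) → [273541/2000, 499039/4000, 222731/2000]
= [137, 125, 111]

(1,2) stack=L1,L3,L4,L5,L6,L7; from [0,0,0]:
L1 α=1/2: [93/2, 249/2, 175/2]
L3 α=1/2: [117/4, 387/4, 403/4]
L4 α=1/3: [147/2, 863/6, 473/6]
L5 α=1/4: [921/8, 1147/8, 759/8]
L6 α=2/3: [1993/24, 2827/24, 1831/24]
L7 α=2/3: [12217/72, 8539/72, 14071/72]
= [170, 119, 195]

(1,0) stack=L1,L3,L4,L5,L6,L7; from [0,0,0]:
+L1 (α=0) → [0, 0, 0]
+L3 (α=1/3) → [205/3, 33, 59/3]
+L4 (α=1/3) → [1103/9, 48, 457/9]
+L5 (α=3/4) → [6179/36, 765/4, 3535/36]
+L6 (α=1/4) → [6479/48, 2927/16, 5599/48]
+L7 (α=1/2) → [11567/96, 4911/32, 8575/96]
rounded: [120, 153, 89]

at x=0,y=0 over L1,L3,L4,L5:
after L1 α=1/4: [97/2, 157/4, 91/2]
after L3 α=1/6: [869/12, 901/24, 521/12]
after L4 α=1/7: [1227/14, 1769/28, 985/14]
after L5 α=1/2: [2389/28, 4513/56, 2301/28]
→ [85, 81, 82]


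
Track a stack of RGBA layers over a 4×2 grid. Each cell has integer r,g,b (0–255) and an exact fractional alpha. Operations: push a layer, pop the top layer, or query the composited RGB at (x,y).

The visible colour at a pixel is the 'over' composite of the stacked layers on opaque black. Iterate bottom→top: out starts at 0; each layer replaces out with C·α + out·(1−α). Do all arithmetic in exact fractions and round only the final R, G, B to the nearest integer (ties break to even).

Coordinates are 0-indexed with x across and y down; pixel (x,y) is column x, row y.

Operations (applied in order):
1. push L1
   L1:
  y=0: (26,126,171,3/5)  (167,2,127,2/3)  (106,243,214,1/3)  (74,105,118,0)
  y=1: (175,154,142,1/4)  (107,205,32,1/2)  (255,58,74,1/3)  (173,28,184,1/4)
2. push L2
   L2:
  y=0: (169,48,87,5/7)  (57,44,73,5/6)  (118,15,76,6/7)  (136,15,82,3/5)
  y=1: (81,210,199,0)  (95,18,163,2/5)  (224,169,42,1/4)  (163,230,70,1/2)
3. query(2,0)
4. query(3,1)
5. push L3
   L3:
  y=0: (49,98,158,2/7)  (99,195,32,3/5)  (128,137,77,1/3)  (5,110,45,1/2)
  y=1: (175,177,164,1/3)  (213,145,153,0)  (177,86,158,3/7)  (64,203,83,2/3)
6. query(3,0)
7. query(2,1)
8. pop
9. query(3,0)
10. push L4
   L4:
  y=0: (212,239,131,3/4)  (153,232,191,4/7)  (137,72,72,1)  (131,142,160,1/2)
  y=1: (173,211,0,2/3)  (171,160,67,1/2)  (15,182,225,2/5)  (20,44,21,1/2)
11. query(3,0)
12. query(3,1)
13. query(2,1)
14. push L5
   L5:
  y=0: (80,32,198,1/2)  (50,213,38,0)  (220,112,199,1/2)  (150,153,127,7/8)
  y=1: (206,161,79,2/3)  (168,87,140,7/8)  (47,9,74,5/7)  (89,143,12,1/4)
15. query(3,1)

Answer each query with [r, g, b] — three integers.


at x=2,y=0 over L1,L2:
+L1 (α=1/3) → [106/3, 81, 214/3]
+L2 (α=6/7) → [2230/21, 171/7, 226/3]
= [106, 24, 75]

at x=3,y=1 over L1,L2:
L1 α=1/4: [173/4, 7, 46]
L2 α=1/2: [825/8, 237/2, 58]
rounded: [103, 118, 58]

query (3,0) [L1,L2,L3] — begin 0,0,0
L1 α=0: [0, 0, 0]
L2 α=3/5: [408/5, 9, 246/5]
L3 α=1/2: [433/10, 119/2, 471/10]
rounded: [43, 60, 47]

at x=2,y=1 over L1,L2,L3:
L1 α=1/3: [85, 58/3, 74/3]
L2 α=1/4: [479/4, 227/4, 29]
L3 α=3/7: [1010/7, 485/7, 590/7]
→ [144, 69, 84]

(3,0) stack=L1,L2; from [0,0,0]:
L1 α=0: [0, 0, 0]
L2 α=3/5: [408/5, 9, 246/5]
= [82, 9, 49]

query (3,0) [L1,L2,L4] — begin 0,0,0
after L1 α=0: [0, 0, 0]
after L2 α=3/5: [408/5, 9, 246/5]
after L4 α=1/2: [1063/10, 151/2, 523/5]
→ [106, 76, 105]

(3,1) stack=L1,L2,L4; from [0,0,0]:
+L1 (α=1/4) → [173/4, 7, 46]
+L2 (α=1/2) → [825/8, 237/2, 58]
+L4 (α=1/2) → [985/16, 325/4, 79/2]
→ [62, 81, 40]

(2,1) stack=L1,L2,L4; from [0,0,0]:
L1 α=1/3: [85, 58/3, 74/3]
L2 α=1/4: [479/4, 227/4, 29]
L4 α=2/5: [1557/20, 2137/20, 537/5]
rounded: [78, 107, 107]

query (3,1) [L1,L2,L4,L5] — begin 0,0,0
after L1 α=1/4: [173/4, 7, 46]
after L2 α=1/2: [825/8, 237/2, 58]
after L4 α=1/2: [985/16, 325/4, 79/2]
after L5 α=1/4: [4379/64, 1547/16, 261/8]
→ [68, 97, 33]
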